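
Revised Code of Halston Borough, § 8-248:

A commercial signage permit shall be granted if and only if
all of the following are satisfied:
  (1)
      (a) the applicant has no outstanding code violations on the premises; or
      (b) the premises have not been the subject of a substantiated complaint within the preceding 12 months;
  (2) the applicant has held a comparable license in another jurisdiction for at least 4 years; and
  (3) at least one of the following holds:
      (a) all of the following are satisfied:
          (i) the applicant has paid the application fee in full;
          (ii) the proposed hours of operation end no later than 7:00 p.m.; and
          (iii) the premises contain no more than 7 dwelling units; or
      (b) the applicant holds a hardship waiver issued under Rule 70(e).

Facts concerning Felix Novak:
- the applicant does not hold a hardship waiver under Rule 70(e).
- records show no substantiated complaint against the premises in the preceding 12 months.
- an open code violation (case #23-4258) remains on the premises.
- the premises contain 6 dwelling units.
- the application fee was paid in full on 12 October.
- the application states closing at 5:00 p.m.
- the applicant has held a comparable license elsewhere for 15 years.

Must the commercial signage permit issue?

Yes — granted.

(a) no code violations — not satisfied.
(b) no complaint in 12 mo. — satisfied.
(1) = F OR T = true.
(2) prior license ≥ 4 yr — met.
(i) fee paid — satisfied.
(ii) closes by 7 p.m. — met.
(iii) ≤ 7 units — holds.
So (a) is satisfied (T AND T AND T).
(b) hardship waiver — not met.
(3) = T OR F = true.
So Overall is satisfied (T AND T AND T).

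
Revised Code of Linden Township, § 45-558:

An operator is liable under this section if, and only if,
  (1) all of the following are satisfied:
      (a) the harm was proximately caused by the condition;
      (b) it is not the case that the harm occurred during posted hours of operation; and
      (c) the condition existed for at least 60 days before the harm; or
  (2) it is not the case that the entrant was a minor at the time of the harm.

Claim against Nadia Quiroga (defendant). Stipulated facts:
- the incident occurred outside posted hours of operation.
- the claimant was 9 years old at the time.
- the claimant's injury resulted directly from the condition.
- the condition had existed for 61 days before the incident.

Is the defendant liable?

(a) proximate cause — satisfied.
(b) not (during posted hours) — met.
(c) condition ≥60 days old — holds.
(1) = T AND T AND T = true.
(2) not (entrant a minor) — not met.
Overall: T OR F → true.

Yes — liable.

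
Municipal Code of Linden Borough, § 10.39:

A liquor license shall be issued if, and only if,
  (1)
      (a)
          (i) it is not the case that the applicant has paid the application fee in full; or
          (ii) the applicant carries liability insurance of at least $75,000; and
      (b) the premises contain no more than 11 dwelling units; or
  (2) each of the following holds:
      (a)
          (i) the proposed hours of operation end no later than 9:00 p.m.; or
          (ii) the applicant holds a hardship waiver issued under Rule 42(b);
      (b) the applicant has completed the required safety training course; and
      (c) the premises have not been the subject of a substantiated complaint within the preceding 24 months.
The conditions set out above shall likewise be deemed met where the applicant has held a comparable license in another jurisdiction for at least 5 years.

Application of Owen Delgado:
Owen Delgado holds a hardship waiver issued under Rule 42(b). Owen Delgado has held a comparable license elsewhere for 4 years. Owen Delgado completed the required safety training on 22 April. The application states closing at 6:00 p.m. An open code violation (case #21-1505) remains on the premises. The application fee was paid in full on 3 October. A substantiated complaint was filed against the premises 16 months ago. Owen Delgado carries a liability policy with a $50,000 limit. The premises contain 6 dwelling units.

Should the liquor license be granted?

(i) not (fee paid) — not met.
(ii) insurance ≥ $75,000 — not satisfied.
So (a) is not satisfied (F OR F).
(b) ≤ 11 units — holds.
So (1) is not satisfied (F AND T).
(i) closes by 9 p.m. — holds.
(ii) hardship waiver — satisfied.
(a) = T OR T = true.
(b) safety training — met.
(c) no complaint in 24 mo. — not met.
(2): T AND T AND F → false.
Overall: F OR F → false.
Exception (prior license ≥ 5 yr) — not satisfied.
Result: main false OR exception false → false.

No — denied.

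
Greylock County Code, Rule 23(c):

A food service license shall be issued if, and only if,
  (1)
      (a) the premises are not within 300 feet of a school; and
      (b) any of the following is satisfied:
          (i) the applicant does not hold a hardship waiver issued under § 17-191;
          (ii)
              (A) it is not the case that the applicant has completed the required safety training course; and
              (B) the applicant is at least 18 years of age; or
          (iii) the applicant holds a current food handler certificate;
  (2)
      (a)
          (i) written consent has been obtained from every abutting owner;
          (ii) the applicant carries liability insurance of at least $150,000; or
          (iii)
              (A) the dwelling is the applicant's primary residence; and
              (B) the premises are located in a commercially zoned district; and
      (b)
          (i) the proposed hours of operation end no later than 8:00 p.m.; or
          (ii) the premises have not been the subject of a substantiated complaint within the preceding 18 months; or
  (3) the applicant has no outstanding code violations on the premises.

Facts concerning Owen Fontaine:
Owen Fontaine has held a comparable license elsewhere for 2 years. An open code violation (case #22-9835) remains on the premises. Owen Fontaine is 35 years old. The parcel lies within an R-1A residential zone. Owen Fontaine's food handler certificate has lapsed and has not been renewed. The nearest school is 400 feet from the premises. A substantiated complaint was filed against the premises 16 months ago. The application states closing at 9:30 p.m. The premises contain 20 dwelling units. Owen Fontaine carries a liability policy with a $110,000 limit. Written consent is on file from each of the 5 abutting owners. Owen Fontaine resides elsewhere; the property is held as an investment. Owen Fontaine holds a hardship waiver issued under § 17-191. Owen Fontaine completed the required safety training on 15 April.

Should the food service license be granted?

No — denied.

(a) ≥300 ft from school — met.
(i) not (hardship waiver) — fails.
(A) not (safety training) — not satisfied.
(B) age ≥ 18 — satisfied.
(ii) = F AND T = false.
(iii) food handler cert. — fails.
(b) = F OR F OR F = false.
(1) = T AND F = false.
(i) all abutters consent — holds.
(ii) insurance ≥ $150,000 — not satisfied.
(A) primary residence — fails.
(B) commercially zoned — not met.
So (iii) is not satisfied (F AND F).
So (a) is satisfied (T OR F OR F).
(i) closes by 8 p.m. — not satisfied.
(ii) no complaint in 18 mo. — not satisfied.
So (b) is not satisfied (F OR F).
(2) = T AND F = false.
(3) no code violations — not satisfied.
Overall: F OR F OR F → false.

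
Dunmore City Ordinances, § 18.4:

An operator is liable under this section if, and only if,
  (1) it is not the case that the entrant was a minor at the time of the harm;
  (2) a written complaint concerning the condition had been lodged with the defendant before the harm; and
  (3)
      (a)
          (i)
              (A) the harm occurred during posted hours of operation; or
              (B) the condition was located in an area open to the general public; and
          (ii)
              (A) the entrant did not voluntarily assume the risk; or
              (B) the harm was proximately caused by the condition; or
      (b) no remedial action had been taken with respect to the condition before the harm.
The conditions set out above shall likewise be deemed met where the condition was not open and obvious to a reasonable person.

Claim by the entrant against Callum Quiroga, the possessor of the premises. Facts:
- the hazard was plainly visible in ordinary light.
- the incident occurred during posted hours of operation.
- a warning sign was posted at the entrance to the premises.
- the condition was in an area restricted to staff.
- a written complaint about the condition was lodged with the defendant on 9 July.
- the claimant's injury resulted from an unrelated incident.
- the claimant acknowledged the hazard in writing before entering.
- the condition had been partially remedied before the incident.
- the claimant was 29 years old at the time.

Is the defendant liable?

No — not liable.

(1) not (entrant a minor) — satisfied.
(2) complaint lodged — met.
(A) during posted hours — satisfied.
(B) public area — fails.
(i): T OR F → true.
(A) no assumed risk — not met.
(B) proximate cause — not met.
So (ii) is not satisfied (F OR F).
So (a) is not satisfied (T AND F).
(b) no remedial action — not met.
(3) = F OR F = false.
Overall = T AND T AND F = false.
Exception (not open/obvious) — not satisfied.
Result: main false OR exception false → false.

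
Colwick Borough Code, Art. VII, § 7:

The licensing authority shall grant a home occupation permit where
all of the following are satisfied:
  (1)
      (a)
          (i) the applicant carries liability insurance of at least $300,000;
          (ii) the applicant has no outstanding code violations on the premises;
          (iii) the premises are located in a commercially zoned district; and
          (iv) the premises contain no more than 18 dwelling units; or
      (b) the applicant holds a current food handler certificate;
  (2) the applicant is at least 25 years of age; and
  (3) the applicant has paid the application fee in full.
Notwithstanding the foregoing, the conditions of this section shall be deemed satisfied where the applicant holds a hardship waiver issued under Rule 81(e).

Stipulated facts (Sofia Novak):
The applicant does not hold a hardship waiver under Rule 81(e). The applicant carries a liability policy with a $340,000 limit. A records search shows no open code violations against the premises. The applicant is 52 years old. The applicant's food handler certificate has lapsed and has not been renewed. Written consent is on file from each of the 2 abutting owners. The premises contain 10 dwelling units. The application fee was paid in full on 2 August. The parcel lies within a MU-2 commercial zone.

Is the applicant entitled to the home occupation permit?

(i) insurance ≥ $300,000 — holds.
(ii) no code violations — met.
(iii) commercially zoned — holds.
(iv) ≤ 18 units — met.
(a): T AND T AND T AND T → true.
(b) food handler cert. — not satisfied.
(1) = T OR F = true.
(2) age ≥ 25 — holds.
(3) fee paid — holds.
Overall: T AND T AND T → true.
Exception (hardship waiver) — not satisfied.
Result: main true OR exception false → true.

Yes — granted.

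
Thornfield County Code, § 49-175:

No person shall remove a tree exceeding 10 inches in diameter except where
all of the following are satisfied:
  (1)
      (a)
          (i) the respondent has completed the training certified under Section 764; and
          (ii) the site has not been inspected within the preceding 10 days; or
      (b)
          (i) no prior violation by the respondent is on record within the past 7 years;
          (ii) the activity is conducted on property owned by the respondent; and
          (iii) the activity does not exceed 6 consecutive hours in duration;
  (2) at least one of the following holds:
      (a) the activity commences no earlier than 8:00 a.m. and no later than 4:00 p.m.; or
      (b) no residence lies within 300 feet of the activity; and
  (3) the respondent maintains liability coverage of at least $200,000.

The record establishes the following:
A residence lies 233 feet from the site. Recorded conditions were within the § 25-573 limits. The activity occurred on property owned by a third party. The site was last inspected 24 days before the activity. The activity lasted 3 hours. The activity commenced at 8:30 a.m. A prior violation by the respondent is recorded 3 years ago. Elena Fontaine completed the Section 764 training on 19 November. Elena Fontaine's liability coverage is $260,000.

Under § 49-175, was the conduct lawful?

(i) training certified — holds.
(ii) not (site inspected) — satisfied.
So (a) is satisfied (T AND T).
(i) no prior violation — not satisfied.
(ii) own property — not satisfied.
(iii) ≤ 6 hrs duration — holds.
So (b) is not satisfied (F AND F AND T).
(1) = T OR F = true.
(a) start within hours — holds.
(b) no residence in 300 ft — fails.
So (2) is satisfied (T OR F).
(3) coverage ≥ $200,000 — holds.
Overall = T AND T AND T = true.

Yes — lawful.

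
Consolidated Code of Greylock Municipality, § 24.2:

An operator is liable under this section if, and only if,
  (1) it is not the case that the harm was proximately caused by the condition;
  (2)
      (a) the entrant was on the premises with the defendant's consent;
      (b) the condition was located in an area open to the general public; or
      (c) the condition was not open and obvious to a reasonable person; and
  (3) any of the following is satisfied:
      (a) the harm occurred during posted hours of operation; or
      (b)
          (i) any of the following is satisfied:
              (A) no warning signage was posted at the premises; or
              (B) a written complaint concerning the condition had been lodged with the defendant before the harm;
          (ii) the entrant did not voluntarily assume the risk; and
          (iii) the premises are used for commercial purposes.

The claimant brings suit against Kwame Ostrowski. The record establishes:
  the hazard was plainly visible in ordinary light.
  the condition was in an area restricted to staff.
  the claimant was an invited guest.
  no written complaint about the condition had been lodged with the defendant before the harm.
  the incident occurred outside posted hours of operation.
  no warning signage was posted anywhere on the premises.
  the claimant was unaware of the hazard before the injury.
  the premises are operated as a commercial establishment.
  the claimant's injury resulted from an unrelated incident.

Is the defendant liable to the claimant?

(1) not (proximate cause) — met.
(a) consent to enter — holds.
(b) public area — not satisfied.
(c) not open/obvious — not satisfied.
(2): T OR F OR F → true.
(a) during posted hours — not satisfied.
(A) no signage posted — met.
(B) complaint lodged — not met.
(i) = T OR F = true.
(ii) no assumed risk — holds.
(iii) commercial use — satisfied.
(b) = T AND T AND T = true.
So (3) is satisfied (F OR T).
Overall: T AND T AND T → true.

Yes — liable.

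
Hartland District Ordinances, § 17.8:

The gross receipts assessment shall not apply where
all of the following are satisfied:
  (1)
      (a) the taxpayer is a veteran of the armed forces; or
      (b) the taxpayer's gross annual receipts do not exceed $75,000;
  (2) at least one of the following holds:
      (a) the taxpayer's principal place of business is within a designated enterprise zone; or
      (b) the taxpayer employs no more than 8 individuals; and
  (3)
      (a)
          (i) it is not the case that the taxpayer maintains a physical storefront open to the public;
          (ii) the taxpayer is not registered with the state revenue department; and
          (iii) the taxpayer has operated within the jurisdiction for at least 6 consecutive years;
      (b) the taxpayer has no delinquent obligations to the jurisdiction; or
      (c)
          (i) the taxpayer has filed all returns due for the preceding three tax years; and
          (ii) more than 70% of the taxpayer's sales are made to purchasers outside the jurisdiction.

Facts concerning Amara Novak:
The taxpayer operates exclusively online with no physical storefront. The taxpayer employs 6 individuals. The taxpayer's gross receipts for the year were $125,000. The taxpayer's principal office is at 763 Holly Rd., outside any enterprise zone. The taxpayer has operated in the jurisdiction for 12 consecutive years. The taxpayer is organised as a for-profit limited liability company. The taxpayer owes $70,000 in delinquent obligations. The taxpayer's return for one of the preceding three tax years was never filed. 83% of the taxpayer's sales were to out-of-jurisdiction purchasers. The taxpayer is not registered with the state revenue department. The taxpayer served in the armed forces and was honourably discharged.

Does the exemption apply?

Yes — exempt.

(a) veteran — met.
(b) receipts ≤ $75,000 — not satisfied.
(1) = T OR F = true.
(a) in enterprise zone — not met.
(b) ≤ 8 employees — satisfied.
(2) = F OR T = true.
(i) not (has storefront) — satisfied.
(ii) not (state-registered) — satisfied.
(iii) ≥ 6 yrs in jurisdiction — holds.
(a): T AND T AND T → true.
(b) no delinquency — not satisfied.
(i) returns current — not satisfied.
(ii) >70% out-of-jur. sales — satisfied.
So (c) is not satisfied (F AND T).
(3) = T OR F OR F = true.
So Overall is satisfied (T AND T AND T).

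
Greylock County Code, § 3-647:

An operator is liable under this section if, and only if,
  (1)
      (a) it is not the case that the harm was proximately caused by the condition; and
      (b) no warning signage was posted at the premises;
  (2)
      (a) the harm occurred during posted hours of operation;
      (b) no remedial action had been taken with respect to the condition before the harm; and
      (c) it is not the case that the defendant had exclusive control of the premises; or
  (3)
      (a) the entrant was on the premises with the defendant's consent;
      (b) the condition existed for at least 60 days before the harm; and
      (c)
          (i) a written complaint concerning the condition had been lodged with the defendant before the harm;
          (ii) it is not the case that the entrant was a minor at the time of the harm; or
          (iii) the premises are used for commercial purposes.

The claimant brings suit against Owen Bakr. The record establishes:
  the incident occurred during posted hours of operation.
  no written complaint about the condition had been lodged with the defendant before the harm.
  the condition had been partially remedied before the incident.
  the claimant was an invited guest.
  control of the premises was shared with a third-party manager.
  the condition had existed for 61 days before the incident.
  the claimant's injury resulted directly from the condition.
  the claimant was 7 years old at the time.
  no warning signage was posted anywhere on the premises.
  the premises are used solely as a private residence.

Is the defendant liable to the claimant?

(a) not (proximate cause) — not satisfied.
(b) no signage posted — holds.
(1) = F AND T = false.
(a) during posted hours — satisfied.
(b) no remedial action — not met.
(c) not (exclusive control) — satisfied.
(2): T AND F AND T → false.
(a) consent to enter — holds.
(b) condition ≥60 days old — holds.
(i) complaint lodged — not satisfied.
(ii) not (entrant a minor) — not satisfied.
(iii) commercial use — fails.
(c) = F OR F OR F = false.
(3): T AND T AND F → false.
Overall = F OR F OR F = false.

No — not liable.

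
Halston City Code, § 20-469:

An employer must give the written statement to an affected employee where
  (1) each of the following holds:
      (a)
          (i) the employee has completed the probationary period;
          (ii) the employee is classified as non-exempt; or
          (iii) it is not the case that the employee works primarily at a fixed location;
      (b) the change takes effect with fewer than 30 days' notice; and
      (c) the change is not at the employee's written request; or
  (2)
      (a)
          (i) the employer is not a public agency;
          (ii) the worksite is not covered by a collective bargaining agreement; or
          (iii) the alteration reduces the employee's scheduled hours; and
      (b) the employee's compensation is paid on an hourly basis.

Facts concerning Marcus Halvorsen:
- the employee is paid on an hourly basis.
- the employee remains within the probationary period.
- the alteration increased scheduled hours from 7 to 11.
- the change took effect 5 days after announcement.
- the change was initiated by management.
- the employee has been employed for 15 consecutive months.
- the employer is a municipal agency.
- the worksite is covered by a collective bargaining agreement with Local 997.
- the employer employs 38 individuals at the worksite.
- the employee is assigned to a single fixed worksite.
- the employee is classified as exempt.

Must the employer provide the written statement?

No — not required.

(i) past probation — not satisfied.
(ii) non-exempt — not satisfied.
(iii) not (fixed location) — not met.
So (a) is not satisfied (F OR F OR F).
(b) < 30 days' notice — met.
(c) not employee-requested — satisfied.
So (1) is not satisfied (F AND T AND T).
(i) not (public agency) — fails.
(ii) no CBA — fails.
(iii) hours reduced — not satisfied.
So (a) is not satisfied (F OR F OR F).
(b) hourly-paid — holds.
(2) = F AND T = false.
Overall: F OR F → false.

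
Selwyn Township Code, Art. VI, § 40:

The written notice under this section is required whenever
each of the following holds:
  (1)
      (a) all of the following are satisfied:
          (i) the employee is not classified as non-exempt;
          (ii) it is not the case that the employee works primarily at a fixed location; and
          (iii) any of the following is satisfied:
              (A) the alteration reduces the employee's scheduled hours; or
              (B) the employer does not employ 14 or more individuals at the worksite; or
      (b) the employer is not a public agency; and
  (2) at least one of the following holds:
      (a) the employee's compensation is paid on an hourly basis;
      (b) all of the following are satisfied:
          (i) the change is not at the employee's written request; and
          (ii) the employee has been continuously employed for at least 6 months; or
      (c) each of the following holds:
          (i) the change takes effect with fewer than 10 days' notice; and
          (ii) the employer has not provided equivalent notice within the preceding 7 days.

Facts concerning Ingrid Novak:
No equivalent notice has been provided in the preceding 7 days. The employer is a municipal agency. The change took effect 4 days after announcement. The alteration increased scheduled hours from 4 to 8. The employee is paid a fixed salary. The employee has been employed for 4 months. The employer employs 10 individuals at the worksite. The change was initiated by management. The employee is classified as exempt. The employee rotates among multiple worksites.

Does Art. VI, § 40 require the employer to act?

Yes — required.

(i) not (non-exempt) — met.
(ii) not (fixed location) — met.
(A) hours reduced — not met.
(B) not (≥ 14 at site) — holds.
So (iii) is satisfied (F OR T).
So (a) is satisfied (T AND T AND T).
(b) not (public agency) — fails.
(1) = T OR F = true.
(a) hourly-paid — fails.
(i) not employee-requested — holds.
(ii) tenure ≥ 6 mo. — not satisfied.
So (b) is not satisfied (T AND F).
(i) < 10 days' notice — holds.
(ii) no recent notice — satisfied.
(c): T AND T → true.
(2): F OR F OR T → true.
So Overall is satisfied (T AND T).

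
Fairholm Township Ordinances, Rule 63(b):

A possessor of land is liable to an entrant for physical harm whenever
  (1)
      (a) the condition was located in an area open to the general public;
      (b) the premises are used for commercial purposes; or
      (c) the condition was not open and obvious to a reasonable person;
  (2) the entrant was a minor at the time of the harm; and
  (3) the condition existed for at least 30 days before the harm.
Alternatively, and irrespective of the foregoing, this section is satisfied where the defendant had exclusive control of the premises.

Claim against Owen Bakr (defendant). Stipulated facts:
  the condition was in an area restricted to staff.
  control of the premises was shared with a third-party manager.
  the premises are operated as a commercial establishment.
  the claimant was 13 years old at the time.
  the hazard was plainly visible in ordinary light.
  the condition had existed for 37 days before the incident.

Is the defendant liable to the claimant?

Yes — liable.

(a) public area — not met.
(b) commercial use — met.
(c) not open/obvious — not satisfied.
(1) = F OR T OR F = true.
(2) entrant a minor — satisfied.
(3) condition ≥30 days old — satisfied.
Overall = T AND T AND T = true.
Exception (exclusive control) — not satisfied.
Result: main true OR exception false → true.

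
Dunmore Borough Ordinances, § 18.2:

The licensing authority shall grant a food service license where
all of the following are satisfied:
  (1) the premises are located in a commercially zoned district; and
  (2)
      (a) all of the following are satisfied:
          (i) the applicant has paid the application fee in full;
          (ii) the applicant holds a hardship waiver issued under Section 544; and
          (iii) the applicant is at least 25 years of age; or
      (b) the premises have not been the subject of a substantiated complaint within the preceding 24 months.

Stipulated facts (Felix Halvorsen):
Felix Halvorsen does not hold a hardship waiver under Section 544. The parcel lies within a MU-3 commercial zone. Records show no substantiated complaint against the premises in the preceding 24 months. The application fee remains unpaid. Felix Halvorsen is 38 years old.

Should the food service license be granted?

Yes — granted.

(1) commercially zoned — holds.
(i) fee paid — fails.
(ii) hardship waiver — not met.
(iii) age ≥ 25 — met.
(a) = F AND F AND T = false.
(b) no complaint in 24 mo. — met.
(2) = F OR T = true.
Overall = T AND T = true.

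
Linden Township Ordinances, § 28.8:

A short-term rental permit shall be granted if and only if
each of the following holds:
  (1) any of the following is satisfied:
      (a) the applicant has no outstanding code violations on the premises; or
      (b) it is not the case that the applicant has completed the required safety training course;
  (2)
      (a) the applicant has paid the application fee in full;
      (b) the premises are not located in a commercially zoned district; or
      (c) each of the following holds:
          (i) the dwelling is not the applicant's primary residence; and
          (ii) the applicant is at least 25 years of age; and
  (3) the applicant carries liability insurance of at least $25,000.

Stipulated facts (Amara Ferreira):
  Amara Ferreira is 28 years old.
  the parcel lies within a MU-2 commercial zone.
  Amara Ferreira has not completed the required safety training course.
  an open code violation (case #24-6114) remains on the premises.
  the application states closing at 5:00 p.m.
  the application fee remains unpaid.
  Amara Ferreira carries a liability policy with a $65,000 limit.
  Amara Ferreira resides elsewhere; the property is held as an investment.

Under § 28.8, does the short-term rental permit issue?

Yes — granted.

(a) no code violations — not satisfied.
(b) not (safety training) — holds.
(1): F OR T → true.
(a) fee paid — not satisfied.
(b) not (commercially zoned) — fails.
(i) not (primary residence) — holds.
(ii) age ≥ 25 — met.
So (c) is satisfied (T AND T).
(2): F OR F OR T → true.
(3) insurance ≥ $25,000 — met.
So Overall is satisfied (T AND T AND T).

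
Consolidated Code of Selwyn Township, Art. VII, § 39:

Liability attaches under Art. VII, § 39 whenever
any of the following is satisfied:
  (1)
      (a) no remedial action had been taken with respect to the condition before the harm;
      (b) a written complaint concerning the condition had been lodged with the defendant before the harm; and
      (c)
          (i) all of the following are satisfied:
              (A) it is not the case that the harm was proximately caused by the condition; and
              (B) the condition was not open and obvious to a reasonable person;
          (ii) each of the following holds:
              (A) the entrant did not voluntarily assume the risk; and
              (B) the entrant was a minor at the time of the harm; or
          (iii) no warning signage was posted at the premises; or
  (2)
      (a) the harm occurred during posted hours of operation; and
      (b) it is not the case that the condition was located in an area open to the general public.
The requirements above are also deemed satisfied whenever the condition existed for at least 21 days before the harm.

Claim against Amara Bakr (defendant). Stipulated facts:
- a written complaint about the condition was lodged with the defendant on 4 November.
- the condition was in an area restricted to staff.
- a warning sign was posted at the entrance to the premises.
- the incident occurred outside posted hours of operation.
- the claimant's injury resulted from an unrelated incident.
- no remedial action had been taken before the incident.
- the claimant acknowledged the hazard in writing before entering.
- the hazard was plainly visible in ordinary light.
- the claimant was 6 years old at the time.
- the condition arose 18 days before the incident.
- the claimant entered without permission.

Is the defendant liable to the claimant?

(a) no remedial action — holds.
(b) complaint lodged — holds.
(A) not (proximate cause) — holds.
(B) not open/obvious — fails.
(i): T AND F → false.
(A) no assumed risk — fails.
(B) entrant a minor — met.
(ii): F AND T → false.
(iii) no signage posted — fails.
So (c) is not satisfied (F OR F OR F).
So (1) is not satisfied (T AND T AND F).
(a) during posted hours — not satisfied.
(b) not (public area) — holds.
(2): F AND T → false.
Overall: F OR F → false.
Exception (condition ≥21 days old) — not satisfied.
Result: main false OR exception false → false.

No — not liable.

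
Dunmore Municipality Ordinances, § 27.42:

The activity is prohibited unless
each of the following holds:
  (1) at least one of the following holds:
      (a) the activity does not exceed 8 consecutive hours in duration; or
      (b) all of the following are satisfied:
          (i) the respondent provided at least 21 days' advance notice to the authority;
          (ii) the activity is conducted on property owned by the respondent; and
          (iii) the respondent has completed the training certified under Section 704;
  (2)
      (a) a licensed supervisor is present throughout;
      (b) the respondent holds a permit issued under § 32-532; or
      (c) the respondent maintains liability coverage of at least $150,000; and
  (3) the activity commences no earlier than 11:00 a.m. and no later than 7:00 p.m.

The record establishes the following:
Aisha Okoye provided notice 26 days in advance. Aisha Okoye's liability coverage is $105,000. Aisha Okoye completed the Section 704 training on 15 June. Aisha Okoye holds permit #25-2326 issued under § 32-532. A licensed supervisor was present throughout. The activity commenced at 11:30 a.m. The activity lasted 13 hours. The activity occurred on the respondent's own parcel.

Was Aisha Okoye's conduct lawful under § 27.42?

(a) ≤ 8 hrs duration — fails.
(i) ≥21 days' notice — satisfied.
(ii) own property — holds.
(iii) training certified — satisfied.
(b): T AND T AND T → true.
So (1) is satisfied (F OR T).
(a) supervisor present — satisfied.
(b) holds permit — satisfied.
(c) coverage ≥ $150,000 — fails.
(2) = T OR T OR F = true.
(3) start within hours — satisfied.
So Overall is satisfied (T AND T AND T).

Yes — lawful.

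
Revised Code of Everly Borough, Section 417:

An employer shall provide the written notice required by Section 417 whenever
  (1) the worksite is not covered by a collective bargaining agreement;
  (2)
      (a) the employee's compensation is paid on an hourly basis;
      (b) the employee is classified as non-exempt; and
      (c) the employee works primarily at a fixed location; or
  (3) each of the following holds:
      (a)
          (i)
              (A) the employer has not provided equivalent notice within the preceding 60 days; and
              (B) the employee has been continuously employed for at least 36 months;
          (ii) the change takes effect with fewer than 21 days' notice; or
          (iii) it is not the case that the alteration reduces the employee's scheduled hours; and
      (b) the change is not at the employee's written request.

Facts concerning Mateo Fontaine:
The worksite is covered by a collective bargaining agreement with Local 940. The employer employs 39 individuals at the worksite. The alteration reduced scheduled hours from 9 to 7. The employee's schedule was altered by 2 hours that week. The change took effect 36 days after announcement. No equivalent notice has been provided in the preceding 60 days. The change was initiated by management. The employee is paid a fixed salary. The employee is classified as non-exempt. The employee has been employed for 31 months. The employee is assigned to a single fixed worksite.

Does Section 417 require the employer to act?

No — not required.

(1) no CBA — fails.
(a) hourly-paid — not met.
(b) non-exempt — holds.
(c) fixed location — holds.
(2): F AND T AND T → false.
(A) no recent notice — met.
(B) tenure ≥ 36 mo. — not satisfied.
(i) = T AND F = false.
(ii) < 21 days' notice — not satisfied.
(iii) not (hours reduced) — not satisfied.
(a) = F OR F OR F = false.
(b) not employee-requested — satisfied.
So (3) is not satisfied (F AND T).
So Overall is not satisfied (F OR F OR F).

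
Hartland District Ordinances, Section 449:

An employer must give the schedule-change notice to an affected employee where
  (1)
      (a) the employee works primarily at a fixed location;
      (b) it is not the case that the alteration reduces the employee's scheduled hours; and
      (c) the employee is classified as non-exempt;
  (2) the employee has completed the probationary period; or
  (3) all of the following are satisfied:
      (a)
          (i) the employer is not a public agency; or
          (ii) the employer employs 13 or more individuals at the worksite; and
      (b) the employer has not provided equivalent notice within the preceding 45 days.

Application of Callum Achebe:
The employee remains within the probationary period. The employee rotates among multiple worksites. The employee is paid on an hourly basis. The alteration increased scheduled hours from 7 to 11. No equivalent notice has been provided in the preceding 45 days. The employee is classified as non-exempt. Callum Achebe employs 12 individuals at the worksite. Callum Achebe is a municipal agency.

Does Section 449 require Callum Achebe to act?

No — not required.

(a) fixed location — not met.
(b) not (hours reduced) — holds.
(c) non-exempt — holds.
So (1) is not satisfied (F AND T AND T).
(2) past probation — not met.
(i) not (public agency) — fails.
(ii) ≥ 13 at site — not satisfied.
(a): F OR F → false.
(b) no recent notice — satisfied.
So (3) is not satisfied (F AND T).
So Overall is not satisfied (F OR F OR F).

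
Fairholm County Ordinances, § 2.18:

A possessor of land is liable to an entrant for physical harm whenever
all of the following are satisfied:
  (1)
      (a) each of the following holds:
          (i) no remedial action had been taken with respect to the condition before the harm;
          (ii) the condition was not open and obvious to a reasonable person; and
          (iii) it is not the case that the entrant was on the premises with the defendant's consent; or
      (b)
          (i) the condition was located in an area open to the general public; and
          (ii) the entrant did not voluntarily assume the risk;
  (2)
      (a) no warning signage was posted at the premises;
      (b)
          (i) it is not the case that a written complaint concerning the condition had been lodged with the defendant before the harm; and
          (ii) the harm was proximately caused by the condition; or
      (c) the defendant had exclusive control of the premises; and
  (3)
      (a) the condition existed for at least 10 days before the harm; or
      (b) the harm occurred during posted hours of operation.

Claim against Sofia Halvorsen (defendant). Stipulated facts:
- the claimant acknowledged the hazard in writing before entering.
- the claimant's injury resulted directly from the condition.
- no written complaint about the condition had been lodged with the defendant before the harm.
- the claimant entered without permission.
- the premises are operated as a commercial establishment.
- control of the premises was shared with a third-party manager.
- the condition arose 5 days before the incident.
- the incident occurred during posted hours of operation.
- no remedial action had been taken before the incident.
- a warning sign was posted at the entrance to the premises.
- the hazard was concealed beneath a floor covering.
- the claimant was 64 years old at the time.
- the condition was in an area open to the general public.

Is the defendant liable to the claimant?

Yes — liable.

(i) no remedial action — satisfied.
(ii) not open/obvious — holds.
(iii) not (consent to enter) — holds.
So (a) is satisfied (T AND T AND T).
(i) public area — satisfied.
(ii) no assumed risk — not met.
(b) = T AND F = false.
So (1) is satisfied (T OR F).
(a) no signage posted — not satisfied.
(i) not (complaint lodged) — met.
(ii) proximate cause — satisfied.
(b): T AND T → true.
(c) exclusive control — not met.
(2): F OR T OR F → true.
(a) condition ≥10 days old — fails.
(b) during posted hours — met.
(3): F OR T → true.
Overall: T AND T AND T → true.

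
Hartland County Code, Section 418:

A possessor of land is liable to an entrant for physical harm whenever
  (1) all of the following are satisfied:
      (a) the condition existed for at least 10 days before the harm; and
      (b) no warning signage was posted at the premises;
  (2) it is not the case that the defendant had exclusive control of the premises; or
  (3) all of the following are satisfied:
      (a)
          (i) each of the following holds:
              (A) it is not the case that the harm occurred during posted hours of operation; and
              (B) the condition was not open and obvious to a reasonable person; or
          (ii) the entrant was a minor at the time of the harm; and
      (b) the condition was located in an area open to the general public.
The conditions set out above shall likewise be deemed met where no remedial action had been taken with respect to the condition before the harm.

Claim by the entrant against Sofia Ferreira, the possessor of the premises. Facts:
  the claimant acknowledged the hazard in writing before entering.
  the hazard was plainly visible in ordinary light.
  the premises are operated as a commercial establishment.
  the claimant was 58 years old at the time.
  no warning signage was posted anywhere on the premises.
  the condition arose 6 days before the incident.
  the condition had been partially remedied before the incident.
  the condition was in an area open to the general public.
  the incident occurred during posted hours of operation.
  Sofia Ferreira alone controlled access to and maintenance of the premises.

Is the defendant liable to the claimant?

No — not liable.

(a) condition ≥10 days old — not satisfied.
(b) no signage posted — holds.
(1): F AND T → false.
(2) not (exclusive control) — fails.
(A) not (during posted hours) — not satisfied.
(B) not open/obvious — fails.
(i): F AND F → false.
(ii) entrant a minor — not satisfied.
(a): F OR F → false.
(b) public area — met.
(3): F AND T → false.
Overall: F OR F OR F → false.
Exception (no remedial action) — not satisfied.
Result: main false OR exception false → false.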